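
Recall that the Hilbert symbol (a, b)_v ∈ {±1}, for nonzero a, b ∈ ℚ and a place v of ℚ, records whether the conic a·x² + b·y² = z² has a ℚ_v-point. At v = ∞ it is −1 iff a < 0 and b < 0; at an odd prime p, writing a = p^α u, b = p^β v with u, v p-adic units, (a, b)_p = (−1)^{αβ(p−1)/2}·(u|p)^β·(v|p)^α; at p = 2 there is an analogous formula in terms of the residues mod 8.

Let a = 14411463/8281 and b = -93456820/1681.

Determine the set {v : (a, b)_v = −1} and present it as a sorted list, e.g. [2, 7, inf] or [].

[2, 3, 5, 37]

Mod squares: a ≡ 87, b ≡ -80845. Check v ∈ {∞, 2, 3, 5, 7, 11, 13, 17, 19, 23, 29, 37, 41}.
v=13: a=13^-2·(≡4), b=13^0·(≡6) mod 13; (4|13)=+1, (6|13)=-1; (−1)^{-2·0·6}·(+1)^0·(-1)^-2 = +1.
v=∞: 87 > 0 and -80845 < 0  ⇒  (a,b)_∞ = +1.
v=37: a=37^2·(≡29), b=37^1·(≡22) mod 37; (29|37)=-1, (22|37)=-1; (−1)^{2·1·18}·(-1)^1·(-1)^2 = -1.
v=23: a=23^0·(≡8), b=23^1·(≡12) mod 23; (8|23)=+1, (12|23)=+1; (−1)^{0·1·11}·(+1)^1·(+1)^0 = +1.
v=3: a=3^1·(≡2), b=3^0·(≡2) mod 3; (2|3)=-1, (2|3)=-1; (−1)^{1·0·1}·(-1)^0·(-1)^1 = -1.
v=11: a=11^2·(≡8), b=11^0·(≡3) mod 11; (8|11)=-1, (3|11)=+1; (−1)^{2·0·5}·(-1)^0·(+1)^2 = +1.
v=2: v_2(a)=0, v_2(b)=2; units ≡ 7, 3 (mod 8); ε·ε+αω+βω = 1·1+0·1+2·0 ≡ 1  ⇒  (a,b)_2 = -1.
v=17: a=17^0·(≡1), b=17^2·(≡3) mod 17; (1|17)=+1, (3|17)=-1; (−1)^{0·2·8}·(+1)^2·(-1)^0 = +1.
v=5: a=5^0·(≡3), b=5^1·(≡1) mod 5; (3|5)=-1, (1|5)=+1; (−1)^{0·1·2}·(-1)^1·(+1)^0 = -1.
v=41: a=41^0·(≡37), b=41^-2·(≡15) mod 41; (37|41)=+1, (15|41)=-1; (−1)^{0·-2·20}·(+1)^-2·(-1)^0 = +1.
v=19: a=19^0·(≡6), b=19^1·(≡6) mod 19; (6|19)=+1, (6|19)=+1; (−1)^{0·1·9}·(+1)^1·(+1)^0 = +1.
v=7: a=7^-2·(≡3), b=7^0·(≡5) mod 7; (3|7)=-1, (5|7)=-1; (−1)^{-2·0·3}·(-1)^0·(-1)^-2 = +1.
v=29: a=29^1·(≡2), b=29^0·(≡28) mod 29; (2|29)=-1, (28|29)=+1; (−1)^{1·0·14}·(-1)^0·(+1)^1 = +1.
(87, -80845 / ℚ) ramifies at {2, 3, 5, 37}: a division algebra.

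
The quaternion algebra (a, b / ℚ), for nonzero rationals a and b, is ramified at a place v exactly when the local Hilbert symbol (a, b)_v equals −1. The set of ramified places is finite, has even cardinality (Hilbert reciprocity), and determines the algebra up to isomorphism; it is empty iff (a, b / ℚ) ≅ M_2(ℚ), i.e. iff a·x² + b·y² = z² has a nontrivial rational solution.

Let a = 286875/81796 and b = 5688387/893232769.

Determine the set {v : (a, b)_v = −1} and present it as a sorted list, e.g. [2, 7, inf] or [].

[2, 17]

Mod squares: a ≡ 51, b ≡ 3. Check v ∈ {∞, 2, 3, 5, 11, 13, 17, 19}.
v=3: a=3^3·(≡2), b=3^9·(≡1) mod 3; (2|3)=-1, (1|3)=+1; (−1)^{3·9·1}·(-1)^9·(+1)^3 = +1.
v=2: v_2(a)=-2, v_2(b)=0; units ≡ 3, 3 (mod 8); ε·ε+αω+βω = 1·1+-2·1+0·1 ≡ 1  ⇒  (a,b)_2 = -1.
v=∞: 51 > 0 and 3 > 0  ⇒  (a,b)_∞ = +1.
v=11: a=11^-2·(≡10), b=11^-4·(≡4) mod 11; (10|11)=-1, (4|11)=+1; (−1)^{-2·-4·5}·(-1)^-4·(+1)^-2 = +1.
v=5: a=5^4·(≡4), b=5^0·(≡3) mod 5; (4|5)=+1, (3|5)=-1; (−1)^{4·0·2}·(+1)^0·(-1)^4 = +1.
v=17: a=17^1·(≡5), b=17^2·(≡14) mod 17; (5|17)=-1, (14|17)=-1; (−1)^{1·2·8}·(-1)^2·(-1)^1 = -1.
v=19: a=19^0·(≡13), b=19^-2·(≡14) mod 19; (13|19)=-1, (14|19)=-1; (−1)^{0·-2·9}·(-1)^-2·(-1)^0 = +1.
v=13: a=13^-2·(≡10), b=13^-2·(≡4) mod 13; (10|13)=+1, (4|13)=+1; (−1)^{-2·-2·6}·(+1)^-2·(+1)^-2 = +1.
|Ram(51, 3)| = 2, even; anisotropic at {2, 17}.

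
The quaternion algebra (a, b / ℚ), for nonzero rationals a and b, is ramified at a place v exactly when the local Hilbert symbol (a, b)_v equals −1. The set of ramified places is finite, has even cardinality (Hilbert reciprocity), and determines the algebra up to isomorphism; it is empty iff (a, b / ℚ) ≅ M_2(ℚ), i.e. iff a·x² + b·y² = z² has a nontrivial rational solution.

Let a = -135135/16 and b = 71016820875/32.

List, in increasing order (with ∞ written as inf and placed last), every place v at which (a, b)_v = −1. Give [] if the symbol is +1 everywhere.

[5, 13]

(a, b) ≡ (-15015, 70) mod (ℚ^×)²; places V = {2, 3, 5, 7, 11, 13, ∞}.
(a,b)_13: α=1, u≡6; β=2, v≡2 (mod 13); (6|13)=-1, (2|13)=-1; sign (−1)^0·-1^2·-1^1 = -1.
(a,b)_∞: sgn(-15015)=−, sgn(70)=+, so +1.
(a,b)_3: α=3, u≡2; β=4, v≡1 (mod 3); (2|3)=-1, (1|3)=+1; sign (−1)^0·-1^4·+1^3 = +1.
(a,b)_11: α=1, u≡7; β=2, v≡4 (mod 11); (7|11)=-1, (4|11)=+1; sign (−1)^0·-1^2·+1^1 = +1.
(a,b)_5: α=1, u≡3; β=3, v≡1 (mod 5); (3|5)=-1, (1|5)=+1; sign (−1)^0·-1^3·+1^1 = -1.
(a,b)_7: α=1, u≡4; β=3, v≡5 (mod 7); (4|7)=+1, (5|7)=-1; sign (−1)^1·+1^3·-1^1 = +1.
(a,b)_2: α=-4, β=-5; u≡1, v≡3 (mod 8); ε(u)ε(v)=0·1, αω(v)=-4·1, βω(u)=-5·0; sum ≡ 0  ⇒  +1.
Ram(-15015, 70) = {5, 13}; no ℚ_5-point on the conic.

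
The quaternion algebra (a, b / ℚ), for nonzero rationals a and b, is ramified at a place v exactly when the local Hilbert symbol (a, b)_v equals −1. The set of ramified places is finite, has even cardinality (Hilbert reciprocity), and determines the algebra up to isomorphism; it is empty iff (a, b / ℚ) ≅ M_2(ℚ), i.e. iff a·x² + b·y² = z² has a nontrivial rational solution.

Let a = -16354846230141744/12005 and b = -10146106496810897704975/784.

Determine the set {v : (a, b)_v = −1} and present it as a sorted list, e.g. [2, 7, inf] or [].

[17, 19, 23, inf]

Mod squares: a ≡ -95, b ≡ -188071. Check v ∈ {∞, 2, 3, 5, 7, 13, 17, 19, 23, 37}.
v=19: a=19^1·(≡14), b=19^2·(≡13) mod 19; (14|19)=-1, (13|19)=-1; (−1)^{1·2·9}·(-1)^2·(-1)^1 = -1.
v=5: a=5^-1·(≡1), b=5^2·(≡4) mod 5; (1|5)=+1, (4|5)=+1; (−1)^{-1·2·2}·(+1)^2·(+1)^-1 = +1.
v=3: a=3^2·(≡1), b=3^0·(≡2) mod 3; (1|3)=+1, (2|3)=-1; (−1)^{2·0·1}·(+1)^0·(-1)^2 = +1.
v=2: v_2(a)=4, v_2(b)=-4; units ≡ 1, 1 (mod 8); ε·ε+αω+βω = 0·0+4·0+-4·0 ≡ 0  ⇒  (a,b)_2 = +1.
v=37: a=37^2·(≡25), b=37^3·(≡17) mod 37; (25|37)=+1, (17|37)=-1; (−1)^{2·3·18}·(+1)^3·(-1)^2 = +1.
v=23: a=23^2·(≡21), b=23^3·(≡7) mod 23; (21|23)=-1, (7|23)=-1; (−1)^{2·3·11}·(-1)^3·(-1)^2 = -1.
v=∞: -95 < 0 and -188071 < 0  ⇒  (a,b)_∞ = -1.
v=7: a=7^-4·(≡5), b=7^-2·(≡6) mod 7; (5|7)=-1, (6|7)=-1; (−1)^{-4·-2·3}·(-1)^-2·(-1)^-4 = +1.
v=13: a=13^4·(≡9), b=13^5·(≡6) mod 13; (9|13)=+1, (6|13)=-1; (−1)^{4·5·6}·(+1)^5·(-1)^4 = +1.
v=17: a=17^2·(≡6), b=17^3·(≡13) mod 17; (6|17)=-1, (13|17)=+1; (−1)^{2·3·8}·(-1)^3·(+1)^2 = -1.
(-95, -188071 / ℚ) ramifies at {17, 19, 23, ∞}: a division algebra.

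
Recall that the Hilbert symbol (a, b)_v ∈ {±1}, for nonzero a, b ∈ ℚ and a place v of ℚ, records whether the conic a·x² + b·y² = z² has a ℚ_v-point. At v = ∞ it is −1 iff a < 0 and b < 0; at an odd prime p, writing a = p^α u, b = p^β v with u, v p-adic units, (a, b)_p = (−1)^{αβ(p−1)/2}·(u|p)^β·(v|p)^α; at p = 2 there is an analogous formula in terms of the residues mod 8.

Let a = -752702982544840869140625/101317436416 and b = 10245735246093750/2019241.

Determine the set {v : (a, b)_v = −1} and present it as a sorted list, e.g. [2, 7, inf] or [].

(a, b) ≡ (-1105, 6630) mod (ℚ^×)²; places V = {2, 3, 5, 7, 13, 17, 19, 29, ∞}.
(a,b)_∞: sgn(-1105)=−, sgn(6630)=+, so +1.
(a,b)_2: α=-10, β=1; u≡7, v≡3 (mod 8); ε(u)ε(v)=1·1, αω(v)=-10·1, βω(u)=1·0; sum ≡ 1  ⇒  -1.
(a,b)_19: α=2, u≡5; β=0, v≡10 (mod 19); (5|19)=+1, (10|19)=-1; sign (−1)^0·+1^0·-1^2 = +1.
(a,b)_5: α=11, u≡4; β=9, v≡1 (mod 5); (4|5)=+1, (1|5)=+1; sign (−1)^0·+1^9·+1^11 = +1.
(a,b)_7: α=-6, u≡1; β=-4, v≡4 (mod 7); (1|7)=+1, (4|7)=+1; sign (−1)^0·+1^-4·+1^-6 = +1.
(a,b)_3: α=4, u≡2; β=5, v≡2 (mod 3); (2|3)=-1, (2|3)=-1; sign (−1)^0·-1^5·-1^4 = -1.
(a,b)_17: α=5, u≡7; β=3, v≡15 (mod 17); (7|17)=-1, (15|17)=+1; sign (−1)^0·-1^3·+1^5 = -1.
(a,b)_29: α=-2, u≡27; β=-2, v≡14 (mod 29); (27|29)=-1, (14|29)=-1; sign (−1)^0·-1^-2·-1^-2 = +1.
(a,b)_13: α=5, u≡5; β=3, v≡9 (mod 13); (5|13)=-1, (9|13)=+1; sign (−1)^0·-1^3·+1^5 = -1.
(-1105, 6630 / ℚ) ramifies at {2, 3, 13, 17}: a division algebra.

[2, 3, 13, 17]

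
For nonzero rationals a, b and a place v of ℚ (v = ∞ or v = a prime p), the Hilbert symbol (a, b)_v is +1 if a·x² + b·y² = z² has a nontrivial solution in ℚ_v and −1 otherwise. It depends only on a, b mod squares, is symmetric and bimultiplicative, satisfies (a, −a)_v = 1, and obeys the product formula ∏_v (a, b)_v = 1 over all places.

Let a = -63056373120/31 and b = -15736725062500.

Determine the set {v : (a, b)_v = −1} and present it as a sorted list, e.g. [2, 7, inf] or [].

Mod squares: a ≡ -3393658970, b ≡ -475969. Check v ∈ {∞, 2, 3, 5, 13, 19, 23, 31, 41, 47}.
v=2: v_2(a)=7, v_2(b)=2; units ≡ 3, 7 (mod 8); ε·ε+αω+βω = 1·1+7·0+2·1 ≡ 1  ⇒  (a,b)_2 = -1.
v=31: a=31^-1·(≡23), b=31^0·(≡9) mod 31; (23|31)=-1, (9|31)=+1; (−1)^{-1·0·15}·(-1)^0·(+1)^-1 = +1.
v=5: a=5^1·(≡1), b=5^6·(≡1) mod 5; (1|5)=+1, (1|5)=+1; (−1)^{1·6·2}·(+1)^6·(+1)^1 = +1.
v=41: a=41^1·(≡30), b=41^1·(≡15) mod 41; (30|41)=-1, (15|41)=-1; (−1)^{1·1·20}·(-1)^1·(-1)^1 = +1.
v=∞: -3393658970 < 0 and -475969 < 0  ⇒  (a,b)_∞ = -1.
v=19: a=19^1·(≡10), b=19^1·(≡15) mod 19; (10|19)=-1, (15|19)=-1; (−1)^{1·1·9}·(-1)^1·(-1)^1 = -1.
v=47: a=47^1·(≡35), b=47^1·(≡8) mod 47; (35|47)=-1, (8|47)=+1; (−1)^{1·1·23}·(-1)^1·(+1)^1 = +1.
v=23: a=23^1·(≡20), b=23^2·(≡6) mod 23; (20|23)=-1, (6|23)=+1; (−1)^{1·2·11}·(-1)^2·(+1)^1 = +1.
v=13: a=13^1·(≡3), b=13^1·(≡11) mod 13; (3|13)=+1, (11|13)=-1; (−1)^{1·1·6}·(+1)^1·(-1)^1 = -1.
v=3: a=3^2·(≡1), b=3^0·(≡2) mod 3; (1|3)=+1, (2|3)=-1; (−1)^{2·0·1}·(+1)^0·(-1)^2 = +1.
(-3393658970, -475969 / ℚ) ramifies at {2, 13, 19, ∞}: a division algebra.

[2, 13, 19, inf]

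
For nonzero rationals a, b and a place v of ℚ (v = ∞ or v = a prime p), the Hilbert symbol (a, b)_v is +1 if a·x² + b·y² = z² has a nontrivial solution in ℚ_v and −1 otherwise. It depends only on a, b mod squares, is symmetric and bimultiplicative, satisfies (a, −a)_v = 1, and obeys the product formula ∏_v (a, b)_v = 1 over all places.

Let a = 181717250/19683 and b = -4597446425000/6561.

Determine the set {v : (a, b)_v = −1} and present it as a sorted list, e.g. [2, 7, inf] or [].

[2, 11, 17, 23]

Mod squares: a ≡ 129030, b ≡ -170. Check v ∈ {∞, 2, 3, 5, 11, 13, 17, 23}.
v=23: a=23^1·(≡19), b=23^2·(≡21) mod 23; (19|23)=-1, (21|23)=-1; (−1)^{1·2·11}·(-1)^2·(-1)^1 = -1.
v=2: v_2(a)=1, v_2(b)=3; units ≡ 3, 3 (mod 8); ε·ε+αω+βω = 1·1+1·1+3·1 ≡ 1  ⇒  (a,b)_2 = -1.
v=17: a=17^1·(≡9), b=17^1·(≡11) mod 17; (9|17)=+1, (11|17)=-1; (−1)^{1·1·8}·(+1)^1·(-1)^1 = -1.
v=11: a=11^1·(≡4), b=11^2·(≡10) mod 11; (4|11)=+1, (10|11)=-1; (−1)^{1·2·5}·(+1)^2·(-1)^1 = -1.
v=5: a=5^3·(≡1), b=5^5·(≡4) mod 5; (1|5)=+1, (4|5)=+1; (−1)^{3·5·2}·(+1)^5·(+1)^3 = +1.
v=13: a=13^2·(≡7), b=13^2·(≡10) mod 13; (7|13)=-1, (10|13)=+1; (−1)^{2·2·6}·(-1)^2·(+1)^2 = +1.
v=∞: 129030 > 0 and -170 < 0  ⇒  (a,b)_∞ = +1.
v=3: a=3^-9·(≡2), b=3^-8·(≡1) mod 3; (2|3)=-1, (1|3)=+1; (−1)^{-9·-8·1}·(-1)^-8·(+1)^-9 = +1.
(129030, -170 / ℚ) ramifies at {2, 11, 17, 23}: a division algebra.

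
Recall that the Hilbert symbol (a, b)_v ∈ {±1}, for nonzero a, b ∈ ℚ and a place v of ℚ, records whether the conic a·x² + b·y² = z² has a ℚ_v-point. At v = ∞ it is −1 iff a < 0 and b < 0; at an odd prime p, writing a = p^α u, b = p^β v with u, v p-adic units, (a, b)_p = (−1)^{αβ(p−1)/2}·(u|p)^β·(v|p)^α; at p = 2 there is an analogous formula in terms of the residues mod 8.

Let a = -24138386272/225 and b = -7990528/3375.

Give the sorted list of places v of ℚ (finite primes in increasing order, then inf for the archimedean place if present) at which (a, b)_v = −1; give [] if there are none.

Mod squares: a ≡ -22, b ≡ -195. Check v ∈ {∞, 2, 3, 5, 7, 11, 13}.
v=3: a=3^-2·(≡2), b=3^-3·(≡1) mod 3; (2|3)=-1, (1|3)=+1; (−1)^{-2·-3·1}·(-1)^-3·(+1)^-2 = -1.
v=∞: -22 < 0 and -195 < 0  ⇒  (a,b)_∞ = -1.
v=11: a=11^1·(≡3), b=11^0·(≡9) mod 11; (3|11)=+1, (9|11)=+1; (−1)^{1·0·5}·(+1)^0·(+1)^1 = +1.
v=2: v_2(a)=5, v_2(b)=8; units ≡ 5, 5 (mod 8); ε·ε+αω+βω = 0·0+5·1+8·1 ≡ 1  ⇒  (a,b)_2 = -1.
v=7: a=7^4·(≡5), b=7^4·(≡4) mod 7; (5|7)=-1, (4|7)=+1; (−1)^{4·4·3}·(-1)^4·(+1)^4 = +1.
v=5: a=5^-2·(≡2), b=5^-3·(≡1) mod 5; (2|5)=-1, (1|5)=+1; (−1)^{-2·-3·2}·(-1)^-3·(+1)^-2 = -1.
v=13: a=13^4·(≡1), b=13^1·(≡11) mod 13; (1|13)=+1, (11|13)=-1; (−1)^{4·1·6}·(+1)^1·(-1)^4 = +1.
Ram(-22, -195) = {2, 3, 5, ∞}; no ℚ_2-point on the conic.

[2, 3, 5, inf]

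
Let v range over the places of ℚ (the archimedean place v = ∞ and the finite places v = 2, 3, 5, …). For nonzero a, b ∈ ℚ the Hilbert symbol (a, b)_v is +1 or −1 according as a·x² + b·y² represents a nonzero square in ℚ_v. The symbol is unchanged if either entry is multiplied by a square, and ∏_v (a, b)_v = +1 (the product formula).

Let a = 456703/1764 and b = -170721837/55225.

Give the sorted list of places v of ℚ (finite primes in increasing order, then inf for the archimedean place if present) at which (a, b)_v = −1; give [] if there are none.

(a, b) ≡ (247, -7293) mod (ℚ^×)²; places V = {2, 3, 5, 7, 11, 13, 17, 19, 43, 47, ∞}.
(a,b)_3: α=-2, u≡1; β=5, v≡2 (mod 3); (1|3)=+1, (2|3)=-1; sign (−1)^0·+1^5·-1^-2 = +1.
(a,b)_11: α=0, u≡4; β=1, v≡6 (mod 11); (4|11)=+1, (6|11)=-1; sign (−1)^0·+1^1·-1^0 = +1.
(a,b)_17: α=0, u≡9; β=3, v≡15 (mod 17); (9|17)=+1, (15|17)=+1; sign (−1)^0·+1^3·+1^0 = +1.
(a,b)_47: α=0, u≡34; β=-2, v≡31 (mod 47); (34|47)=+1, (31|47)=-1; sign (−1)^0·+1^-2·-1^0 = +1.
(a,b)_2: α=-2, β=0; u≡7, v≡3 (mod 8); ε(u)ε(v)=1·1, αω(v)=-2·1, βω(u)=0·0; sum ≡ 1  ⇒  -1.
(a,b)_19: α=1, u≡12; β=0, v≡2 (mod 19); (12|19)=-1, (2|19)=-1; sign (−1)^0·-1^0·-1^1 = -1.
(a,b)_∞: sgn(247)=+, sgn(-7293)=−, so +1.
(a,b)_5: α=0, u≡2; β=-2, v≡2 (mod 5); (2|5)=-1, (2|5)=-1; sign (−1)^0·-1^-2·-1^0 = +1.
(a,b)_43: α=2, u≡32; β=0, v≡9 (mod 43); (32|43)=-1, (9|43)=+1; sign (−1)^0·-1^0·+1^2 = +1.
(a,b)_13: α=1, u≡2; β=1, v≡8 (mod 13); (2|13)=-1, (8|13)=-1; sign (−1)^0·-1^1·-1^1 = +1.
(a,b)_7: α=-2, u≡2; β=0, v≡4 (mod 7); (2|7)=+1, (4|7)=+1; sign (−1)^0·+1^0·+1^-2 = +1.
(247, -7293 / ℚ) ramifies at {2, 19}: a division algebra.

[2, 19]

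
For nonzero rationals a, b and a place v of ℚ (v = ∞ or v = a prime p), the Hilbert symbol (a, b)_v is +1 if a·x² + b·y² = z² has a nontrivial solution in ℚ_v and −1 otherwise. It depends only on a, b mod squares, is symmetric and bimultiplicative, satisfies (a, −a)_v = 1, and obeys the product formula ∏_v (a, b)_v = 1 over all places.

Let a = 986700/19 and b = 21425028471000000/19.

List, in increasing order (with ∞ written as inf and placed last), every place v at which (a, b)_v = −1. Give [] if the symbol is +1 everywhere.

[3, 23]

Mod squares: a ≡ 187473, b ≡ 14421. Check v ∈ {∞, 2, 3, 5, 7, 11, 13, 19, 23}.
v=11: a=11^1·(≡9), b=11^3·(≡10) mod 11; (9|11)=+1, (10|11)=-1; (−1)^{1·3·5}·(+1)^3·(-1)^1 = +1.
v=23: a=23^1·(≡16), b=23^3·(≡8) mod 23; (16|23)=+1, (8|23)=+1; (−1)^{1·3·11}·(+1)^3·(+1)^1 = -1.
v=3: a=3^1·(≡1), b=3^3·(≡1) mod 3; (1|3)=+1, (1|3)=+1; (−1)^{1·3·1}·(+1)^3·(+1)^1 = -1.
v=2: v_2(a)=2, v_2(b)=6; units ≡ 1, 5 (mod 8); ε·ε+αω+βω = 0·0+2·1+6·0 ≡ 0  ⇒  (a,b)_2 = +1.
v=7: a=7^0·(≡3), b=7^2·(≡4) mod 7; (3|7)=-1, (4|7)=+1; (−1)^{0·2·3}·(-1)^2·(+1)^0 = +1.
v=19: a=19^-1·(≡11), b=19^-1·(≡12) mod 19; (11|19)=+1, (12|19)=-1; (−1)^{-1·-1·9}·(+1)^-1·(-1)^-1 = +1.
v=13: a=13^1·(≡1), b=13^0·(≡9) mod 13; (1|13)=+1, (9|13)=+1; (−1)^{1·0·6}·(+1)^0·(+1)^1 = +1.
v=5: a=5^2·(≡2), b=5^6·(≡1) mod 5; (2|5)=-1, (1|5)=+1; (−1)^{2·6·2}·(-1)^6·(+1)^2 = +1.
v=∞: 187473 > 0 and 14421 > 0  ⇒  (a,b)_∞ = +1.
(187473, 14421 / ℚ) ramifies at {3, 23}: a division algebra.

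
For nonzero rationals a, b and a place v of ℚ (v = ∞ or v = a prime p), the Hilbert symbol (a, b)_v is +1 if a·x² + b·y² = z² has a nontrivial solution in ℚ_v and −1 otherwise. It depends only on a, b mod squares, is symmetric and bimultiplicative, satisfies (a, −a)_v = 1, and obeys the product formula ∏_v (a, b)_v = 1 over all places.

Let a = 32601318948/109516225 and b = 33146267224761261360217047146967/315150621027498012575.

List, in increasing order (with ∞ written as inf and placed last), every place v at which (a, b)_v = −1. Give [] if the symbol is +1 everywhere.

(a, b) ≡ (25897, 1081) mod (ℚ^×)²; places V = {2, 3, 5, 7, 11, 13, 17, 19, 23, 29, 47, ∞}.
(a,b)_7: α=-2, u≡1; β=-4, v≡3 (mod 7); (1|7)=+1, (3|7)=-1; sign (−1)^0·+1^-4·-1^-2 = +1.
(a,b)_11: α=2, u≡1; β=6, v≡9 (mod 11); (1|11)=+1, (9|11)=+1; sign (−1)^0·+1^6·+1^2 = +1.
(a,b)_17: α=2, u≡5; β=6, v≡5 (mod 17); (5|17)=-1, (5|17)=-1; sign (−1)^0·-1^6·-1^2 = +1.
(a,b)_13: α=-2, u≡3; β=-8, v≡8 (mod 13); (3|13)=+1, (8|13)=-1; sign (−1)^0·+1^-8·-1^-2 = +1.
(a,b)_3: α=2, u≡1; β=4, v≡1 (mod 3); (1|3)=+1, (1|3)=+1; sign (−1)^0·+1^4·+1^2 = +1.
(a,b)_∞: sgn(25897)=+, sgn(1081)=+, so +1.
(a,b)_23: α=-2, u≡22; β=-5, v≡13 (mod 23); (22|23)=-1, (13|23)=+1; sign (−1)^0·-1^-5·+1^-2 = -1.
(a,b)_47: α=1, u≡18; β=3, v≡10 (mod 47); (18|47)=+1, (10|47)=-1; sign (−1)^1·+1^3·-1^1 = +1.
(a,b)_19: α=1, u≡8; β=4, v≡9 (mod 19); (8|19)=-1, (9|19)=+1; sign (−1)^0·-1^4·+1^1 = +1.
(a,b)_5: α=-2, u≡2; β=-2, v≡4 (mod 5); (2|5)=-1, (4|5)=+1; sign (−1)^0·-1^-2·+1^-2 = +1.
(a,b)_2: α=2, β=0; u≡1, v≡1 (mod 8); ε(u)ε(v)=0·0, αω(v)=2·0, βω(u)=0·0; sum ≡ 0  ⇒  +1.
(a,b)_29: α=1, u≡24; β=4, v≡2 (mod 29); (24|29)=+1, (2|29)=-1; sign (−1)^0·+1^4·-1^1 = -1.
Ram(25897, 1081) = {23, 29}; no ℚ_23-point on the conic.

[23, 29]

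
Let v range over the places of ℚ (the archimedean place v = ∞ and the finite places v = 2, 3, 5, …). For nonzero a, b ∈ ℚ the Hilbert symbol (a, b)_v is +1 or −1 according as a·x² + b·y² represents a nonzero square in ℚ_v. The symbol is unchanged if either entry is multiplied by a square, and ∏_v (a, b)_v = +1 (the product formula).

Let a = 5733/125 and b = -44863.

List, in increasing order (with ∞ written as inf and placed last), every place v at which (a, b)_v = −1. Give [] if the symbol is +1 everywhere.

Mod squares: a ≡ 65, b ≡ -44863. Check v ∈ {∞, 2, 3, 5, 7, 13, 17, 29}.
v=13: a=13^1·(≡8), b=13^1·(≡7) mod 13; (8|13)=-1, (7|13)=-1; (−1)^{1·1·6}·(-1)^1·(-1)^1 = +1.
v=5: a=5^-3·(≡3), b=5^0·(≡2) mod 5; (3|5)=-1, (2|5)=-1; (−1)^{-3·0·2}·(-1)^0·(-1)^-3 = -1.
v=∞: 65 > 0 and -44863 < 0  ⇒  (a,b)_∞ = +1.
v=3: a=3^2·(≡2), b=3^0·(≡2) mod 3; (2|3)=-1, (2|3)=-1; (−1)^{2·0·1}·(-1)^0·(-1)^2 = +1.
v=17: a=17^0·(≡12), b=17^1·(≡13) mod 17; (12|17)=-1, (13|17)=+1; (−1)^{0·1·8}·(-1)^1·(+1)^0 = -1.
v=2: v_2(a)=0, v_2(b)=0; units ≡ 1, 1 (mod 8); ε·ε+αω+βω = 0·0+0·0+0·0 ≡ 0  ⇒  (a,b)_2 = +1.
v=7: a=7^2·(≡2), b=7^1·(≡3) mod 7; (2|7)=+1, (3|7)=-1; (−1)^{2·1·3}·(+1)^1·(-1)^2 = +1.
v=29: a=29^0·(≡28), b=29^1·(≡19) mod 29; (28|29)=+1, (19|29)=-1; (−1)^{0·1·14}·(+1)^1·(-1)^0 = +1.
(65, -44863 / ℚ) ramifies at {5, 17}: a division algebra.

[5, 17]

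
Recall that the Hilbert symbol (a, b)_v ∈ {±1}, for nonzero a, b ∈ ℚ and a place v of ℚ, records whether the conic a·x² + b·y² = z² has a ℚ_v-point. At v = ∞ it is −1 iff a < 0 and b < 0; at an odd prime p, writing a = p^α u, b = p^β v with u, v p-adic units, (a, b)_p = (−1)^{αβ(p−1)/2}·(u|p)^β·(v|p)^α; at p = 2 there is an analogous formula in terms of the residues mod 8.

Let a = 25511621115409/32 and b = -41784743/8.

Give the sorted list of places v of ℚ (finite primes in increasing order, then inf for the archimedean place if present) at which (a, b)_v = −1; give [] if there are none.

[11, 19]

(a, b) ≡ (2, -2926) mod (ℚ^×)²; places V = {2, 7, 11, 13, 19, ∞}.
(a,b)_11: α=4, u≡7; β=1, v≡9 (mod 11); (7|11)=-1, (9|11)=+1; sign (−1)^0·-1^1·+1^4 = -1.
(a,b)_13: α=6, u≡5; β=4, v≡4 (mod 13); (5|13)=-1, (4|13)=+1; sign (−1)^0·-1^4·+1^6 = +1.
(a,b)_∞: sgn(2)=+, sgn(-2926)=−, so +1.
(a,b)_19: α=2, u≡2; β=1, v≡9 (mod 19); (2|19)=-1, (9|19)=+1; sign (−1)^0·-1^1·+1^2 = -1.
(a,b)_7: α=0, u≡4; β=1, v≡1 (mod 7); (4|7)=+1, (1|7)=+1; sign (−1)^0·+1^1·+1^0 = +1.
(a,b)_2: α=-5, β=-3; u≡1, v≡1 (mod 8); ε(u)ε(v)=0·0, αω(v)=-5·0, βω(u)=-3·0; sum ≡ 0  ⇒  +1.
Ram(2, -2926) = {11, 19}; no ℚ_11-point on the conic.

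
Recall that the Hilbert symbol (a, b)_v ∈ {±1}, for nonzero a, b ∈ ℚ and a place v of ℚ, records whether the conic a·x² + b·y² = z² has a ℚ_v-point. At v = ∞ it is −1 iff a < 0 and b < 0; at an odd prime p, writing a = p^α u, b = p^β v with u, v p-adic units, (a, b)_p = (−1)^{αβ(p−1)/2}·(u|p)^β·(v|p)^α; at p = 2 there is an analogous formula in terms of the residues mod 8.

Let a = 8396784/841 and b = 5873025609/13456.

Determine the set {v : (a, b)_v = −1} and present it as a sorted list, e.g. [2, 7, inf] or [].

[11, 31]

Mod squares: a ≡ 6479, b ≡ 209. Check v ∈ {∞, 2, 3, 11, 19, 29, 31}.
v=3: a=3^4·(≡2), b=3^4·(≡2) mod 3; (2|3)=-1, (2|3)=-1; (−1)^{4·4·1}·(-1)^4·(-1)^4 = +1.
v=11: a=11^1·(≡2), b=11^1·(≡10) mod 11; (2|11)=-1, (10|11)=-1; (−1)^{1·1·5}·(-1)^1·(-1)^1 = -1.
v=29: a=29^-2·(≡8), b=29^-2·(≡28) mod 29; (8|29)=-1, (28|29)=+1; (−1)^{-2·-2·14}·(-1)^-2·(+1)^-2 = +1.
v=∞: 6479 > 0 and 209 > 0  ⇒  (a,b)_∞ = +1.
v=2: v_2(a)=4, v_2(b)=-4; units ≡ 7, 1 (mod 8); ε·ε+αω+βω = 1·0+4·0+-4·0 ≡ 0  ⇒  (a,b)_2 = +1.
v=31: a=31^1·(≡12), b=31^2·(≡30) mod 31; (12|31)=-1, (30|31)=-1; (−1)^{1·2·15}·(-1)^2·(-1)^1 = -1.
v=19: a=19^1·(≡3), b=19^3·(≡4) mod 19; (3|19)=-1, (4|19)=+1; (−1)^{1·3·9}·(-1)^3·(+1)^1 = +1.
(6479, 209 / ℚ) ramifies at {11, 31}: a division algebra.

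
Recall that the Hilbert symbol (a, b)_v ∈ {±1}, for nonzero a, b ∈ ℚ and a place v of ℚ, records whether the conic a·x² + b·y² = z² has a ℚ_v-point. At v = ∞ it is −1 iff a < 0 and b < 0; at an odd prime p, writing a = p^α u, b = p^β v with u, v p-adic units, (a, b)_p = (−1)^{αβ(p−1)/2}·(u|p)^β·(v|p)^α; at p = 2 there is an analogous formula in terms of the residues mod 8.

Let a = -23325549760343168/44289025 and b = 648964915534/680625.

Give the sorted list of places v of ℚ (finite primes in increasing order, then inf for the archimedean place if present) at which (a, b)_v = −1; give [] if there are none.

Mod squares: a ≡ -2, b ≡ 2076814. Check v ∈ {∞, 2, 3, 5, 11, 13, 19, 31, 41, 43}.
v=∞: -2 < 0 and 2076814 > 0  ⇒  (a,b)_∞ = +1.
v=2: v_2(a)=7, v_2(b)=1; units ≡ 7, 7 (mod 8); ε·ε+αω+βω = 1·1+7·0+1·0 ≡ 1  ⇒  (a,b)_2 = -1.
v=5: a=5^-2·(≡2), b=5^-4·(≡1) mod 5; (2|5)=-1, (1|5)=+1; (−1)^{-2·-4·2}·(-1)^-4·(+1)^-2 = +1.
v=3: a=3^0·(≡1), b=3^-2·(≡1) mod 3; (1|3)=+1, (1|3)=+1; (−1)^{0·-2·1}·(+1)^-2·(+1)^0 = +1.
v=19: a=19^2·(≡17), b=19^1·(≡18) mod 19; (17|19)=+1, (18|19)=-1; (−1)^{2·1·9}·(+1)^1·(-1)^2 = +1.
v=13: a=13^2·(≡7), b=13^2·(≡1) mod 13; (7|13)=-1, (1|13)=+1; (−1)^{2·2·6}·(-1)^2·(+1)^2 = +1.
v=41: a=41^2·(≡10), b=41^1·(≡7) mod 41; (10|41)=+1, (7|41)=-1; (−1)^{2·1·20}·(+1)^1·(-1)^2 = +1.
v=11: a=11^-6·(≡1), b=11^-2·(≡3) mod 11; (1|11)=+1, (3|11)=+1; (−1)^{-6·-2·5}·(+1)^-2·(+1)^-6 = +1.
v=43: a=43^2·(≡21), b=43^3·(≡11) mod 43; (21|43)=+1, (11|43)=+1; (−1)^{2·3·21}·(+1)^3·(+1)^2 = +1.
v=31: a=31^2·(≡13), b=31^1·(≡11) mod 31; (13|31)=-1, (11|31)=-1; (−1)^{2·1·15}·(-1)^1·(-1)^2 = -1.
(-2, 2076814 / ℚ) ramifies at {2, 31}: a division algebra.

[2, 31]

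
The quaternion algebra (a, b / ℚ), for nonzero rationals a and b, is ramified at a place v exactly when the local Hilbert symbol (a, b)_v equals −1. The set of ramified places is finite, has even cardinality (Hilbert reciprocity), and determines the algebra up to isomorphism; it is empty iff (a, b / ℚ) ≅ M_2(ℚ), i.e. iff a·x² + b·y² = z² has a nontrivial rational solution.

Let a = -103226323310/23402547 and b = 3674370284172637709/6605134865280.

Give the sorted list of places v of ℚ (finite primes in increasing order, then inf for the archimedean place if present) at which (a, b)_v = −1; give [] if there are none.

[2, 37]

(a, b) ≡ (-1384170, 870) mod (ℚ^×)²; places V = {2, 3, 5, 7, 11, 19, 29, 37, 43, ∞}.
(a,b)_19: α=-2, u≡14; β=-2, v≡2 (mod 19); (14|19)=-1, (2|19)=-1; sign (−1)^0·-1^-2·-1^-2 = +1.
(a,b)_43: α=3, u≡1; β=6, v≡9 (mod 43); (1|43)=+1, (9|43)=+1; sign (−1)^0·+1^6·+1^3 = +1.
(a,b)_3: α=-3, u≡1; β=-5, v≡2 (mod 3); (1|3)=+1, (2|3)=-1; sign (−1)^1·+1^-5·-1^-3 = +1.
(a,b)_29: α=1, u≡23; β=1, v≡7 (mod 29); (23|29)=+1, (7|29)=+1; sign (−1)^0·+1^1·+1^1 = +1.
(a,b)_7: α=-4, u≡3; β=-6, v≡4 (mod 7); (3|7)=-1, (4|7)=+1; sign (−1)^0·-1^-6·+1^-4 = +1.
(a,b)_11: α=2, u≡9; β=4, v≡4 (mod 11); (9|11)=+1, (4|11)=+1; sign (−1)^0·+1^4·+1^2 = +1.
(a,b)_∞: sgn(-1384170)=−, sgn(870)=+, so +1.
(a,b)_5: α=1, u≡4; β=-1, v≡4 (mod 5); (4|5)=+1, (4|5)=+1; sign (−1)^0·+1^-1·+1^1 = +1.
(a,b)_2: α=1, β=-7; u≡3, v≡3 (mod 8); ε(u)ε(v)=1·1, αω(v)=1·1, βω(u)=-7·1; sum ≡ 1  ⇒  -1.
(a,b)_37: α=1, u≡1; β=2, v≡20 (mod 37); (1|37)=+1, (20|37)=-1; sign (−1)^0·+1^2·-1^1 = -1.
Ram(-1384170, 870) = {2, 37}; no ℚ_2-point on the conic.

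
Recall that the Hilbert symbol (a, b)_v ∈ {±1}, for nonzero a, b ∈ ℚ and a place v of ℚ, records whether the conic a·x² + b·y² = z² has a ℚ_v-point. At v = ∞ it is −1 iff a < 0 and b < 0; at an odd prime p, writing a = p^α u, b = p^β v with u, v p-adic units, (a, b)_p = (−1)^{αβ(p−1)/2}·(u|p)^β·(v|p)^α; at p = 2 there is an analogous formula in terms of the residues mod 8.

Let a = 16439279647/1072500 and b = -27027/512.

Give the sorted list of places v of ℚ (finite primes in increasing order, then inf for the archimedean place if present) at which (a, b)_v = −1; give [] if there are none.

(a, b) ≡ (3003, -6006) mod (ℚ^×)²; places V = {2, 3, 5, 7, 11, 13, 23, 43, ∞}.
(a,b)_5: α=-4, u≡2; β=0, v≡4 (mod 5); (2|5)=-1, (4|5)=+1; sign (−1)^0·-1^0·+1^-4 = +1.
(a,b)_2: α=-2, β=-9; u≡3, v≡5 (mod 8); ε(u)ε(v)=1·0, αω(v)=-2·1, βω(u)=-9·1; sum ≡ 1  ⇒  -1.
(a,b)_23: α=2, u≡13; β=0, v≡15 (mod 23); (13|23)=+1, (15|23)=-1; sign (−1)^0·+1^0·-1^2 = +1.
(a,b)_∞: sgn(3003)=+, sgn(-6006)=−, so +1.
(a,b)_11: α=-1, u≡3; β=1, v≡3 (mod 11); (3|11)=+1, (3|11)=+1; sign (−1)^1·+1^1·+1^-1 = -1.
(a,b)_3: α=-1, u≡2; β=3, v≡2 (mod 3); (2|3)=-1, (2|3)=-1; sign (−1)^1·-1^3·-1^-1 = -1.
(a,b)_7: α=5, u≡2; β=1, v≡3 (mod 7); (2|7)=+1, (3|7)=-1; sign (−1)^1·+1^1·-1^5 = +1.
(a,b)_43: α=2, u≡13; β=0, v≡38 (mod 43); (13|43)=+1, (38|43)=+1; sign (−1)^0·+1^0·+1^2 = +1.
(a,b)_13: α=-1, u≡12; β=1, v≡8 (mod 13); (12|13)=+1, (8|13)=-1; sign (−1)^0·+1^1·-1^-1 = -1.
Ram(3003, -6006) = {2, 3, 11, 13}; no ℚ_2-point on the conic.

[2, 3, 11, 13]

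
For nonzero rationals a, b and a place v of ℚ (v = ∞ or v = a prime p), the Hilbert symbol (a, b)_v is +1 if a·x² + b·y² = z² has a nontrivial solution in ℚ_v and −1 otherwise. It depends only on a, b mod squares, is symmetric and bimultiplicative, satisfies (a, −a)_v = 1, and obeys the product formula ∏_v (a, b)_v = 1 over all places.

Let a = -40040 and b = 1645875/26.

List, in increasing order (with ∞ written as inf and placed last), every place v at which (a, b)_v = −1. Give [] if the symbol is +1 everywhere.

Mod squares: a ≡ -10010, b ≡ 190190. Check v ∈ {∞, 2, 3, 5, 7, 11, 13, 19}.
v=∞: -10010 < 0 and 190190 > 0  ⇒  (a,b)_∞ = +1.
v=5: a=5^1·(≡2), b=5^3·(≡2) mod 5; (2|5)=-1, (2|5)=-1; (−1)^{1·3·2}·(-1)^3·(-1)^1 = +1.
v=7: a=7^1·(≡6), b=7^1·(≡6) mod 7; (6|7)=-1, (6|7)=-1; (−1)^{1·1·3}·(-1)^1·(-1)^1 = -1.
v=13: a=13^1·(≡1), b=13^-1·(≡5) mod 13; (1|13)=+1, (5|13)=-1; (−1)^{1·-1·6}·(+1)^-1·(-1)^1 = -1.
v=11: a=11^1·(≡1), b=11^1·(≡9) mod 11; (1|11)=+1, (9|11)=+1; (−1)^{1·1·5}·(+1)^1·(+1)^1 = -1.
v=3: a=3^0·(≡1), b=3^2·(≡2) mod 3; (1|3)=+1, (2|3)=-1; (−1)^{0·2·1}·(+1)^2·(-1)^0 = +1.
v=19: a=19^0·(≡12), b=19^1·(≡6) mod 19; (12|19)=-1, (6|19)=+1; (−1)^{0·1·9}·(-1)^1·(+1)^0 = -1.
v=2: v_2(a)=3, v_2(b)=-1; units ≡ 3, 7 (mod 8); ε·ε+αω+βω = 1·1+3·0+-1·1 ≡ 0  ⇒  (a,b)_2 = +1.
|Ram(-10010, 190190)| = 4, even; anisotropic at {7, 11, 13, 19}.

[7, 11, 13, 19]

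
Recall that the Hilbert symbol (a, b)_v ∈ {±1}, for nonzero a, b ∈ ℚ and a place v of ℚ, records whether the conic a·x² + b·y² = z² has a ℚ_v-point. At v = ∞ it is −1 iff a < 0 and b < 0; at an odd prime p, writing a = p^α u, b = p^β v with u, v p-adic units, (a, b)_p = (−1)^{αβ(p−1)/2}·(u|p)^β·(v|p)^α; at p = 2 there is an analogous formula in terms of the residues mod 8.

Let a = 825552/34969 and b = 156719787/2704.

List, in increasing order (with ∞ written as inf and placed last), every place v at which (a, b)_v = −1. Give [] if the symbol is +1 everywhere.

(a, b) ≡ (13, 11067) mod (ℚ^×)²; places V = {2, 3, 7, 11, 13, 17, 31, ∞}.
(a,b)_∞: sgn(13)=+, sgn(11067)=+, so +1.
(a,b)_31: α=0, u≡22; β=1, v≡4 (mod 31); (22|31)=-1, (4|31)=+1; sign (−1)^0·-1^1·+1^0 = -1.
(a,b)_13: α=1, u≡1; β=-2, v≡1 (mod 13); (1|13)=+1, (1|13)=+1; sign (−1)^0·+1^-2·+1^1 = +1.
(a,b)_2: α=4, β=-4; u≡5, v≡3 (mod 8); ε(u)ε(v)=0·1, αω(v)=4·1, βω(u)=-4·1; sum ≡ 0  ⇒  +1.
(a,b)_3: α=4, u≡1; β=1, v≡2 (mod 3); (1|3)=+1, (2|3)=-1; sign (−1)^0·+1^1·-1^4 = +1.
(a,b)_7: α=2, u≡5; β=3, v≡6 (mod 7); (5|7)=-1, (6|7)=-1; sign (−1)^0·-1^3·-1^2 = -1.
(a,b)_17: α=-2, u≡16; β=3, v≡7 (mod 17); (16|17)=+1, (7|17)=-1; sign (−1)^0·+1^3·-1^-2 = +1.
(a,b)_11: α=-2, u≡8; β=0, v≡9 (mod 11); (8|11)=-1, (9|11)=+1; sign (−1)^0·-1^0·+1^-2 = +1.
(13, 11067 / ℚ) ramifies at {7, 31}: a division algebra.

[7, 31]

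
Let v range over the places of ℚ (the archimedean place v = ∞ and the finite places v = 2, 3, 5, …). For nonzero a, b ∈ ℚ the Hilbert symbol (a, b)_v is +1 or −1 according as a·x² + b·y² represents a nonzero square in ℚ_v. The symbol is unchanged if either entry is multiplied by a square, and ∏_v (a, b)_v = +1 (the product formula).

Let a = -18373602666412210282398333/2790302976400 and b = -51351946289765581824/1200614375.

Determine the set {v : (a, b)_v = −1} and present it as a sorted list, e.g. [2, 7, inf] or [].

[19, inf]

(a, b) ≡ (-17917, -23) mod (ℚ^×)²; places V = {2, 3, 5, 7, 11, 13, 17, 19, 23, 41, ∞}.
(a,b)_2: α=-4, β=10; u≡3, v≡1 (mod 8); ε(u)ε(v)=1·0, αω(v)=-4·0, βω(u)=10·1; sum ≡ 0  ⇒  +1.
(a,b)_13: α=6, u≡1; β=4, v≡1 (mod 13); (1|13)=+1, (1|13)=+1; sign (−1)^0·+1^4·+1^6 = +1.
(a,b)_5: α=-2, u≡2; β=-4, v≡2 (mod 5); (2|5)=-1, (2|5)=-1; sign (−1)^0·-1^-4·-1^-2 = +1.
(a,b)_17: α=-8, u≡15; β=-4, v≡10 (mod 17); (15|17)=+1, (10|17)=-1; sign (−1)^0·+1^-4·-1^-8 = +1.
(a,b)_7: α=2, u≡6; β=2, v≡5 (mod 7); (6|7)=-1, (5|7)=-1; sign (−1)^0·-1^2·-1^2 = +1.
(a,b)_23: α=1, u≡6; β=-1, v≡14 (mod 23); (6|23)=+1, (14|23)=-1; sign (−1)^1·+1^-1·-1^1 = +1.
(a,b)_41: α=3, u≡28; β=2, v≡20 (mod 41); (28|41)=-1, (20|41)=+1; sign (−1)^0·-1^2·+1^3 = +1.
(a,b)_∞: sgn(-17917)=−, sgn(-23)=−, so -1.
(a,b)_3: α=10, u≡2; β=10, v≡1 (mod 3); (2|3)=-1, (1|3)=+1; sign (−1)^0·-1^10·+1^10 = +1.
(a,b)_11: α=2, u≡6; β=0, v≡8 (mod 11); (6|11)=-1, (8|11)=-1; sign (−1)^0·-1^0·-1^2 = +1.
(a,b)_19: α=3, u≡16; β=2, v≡15 (mod 19); (16|19)=+1, (15|19)=-1; sign (−1)^0·+1^2·-1^3 = -1.
|Ram(-17917, -23)| = 2, even; anisotropic at {19, ∞}.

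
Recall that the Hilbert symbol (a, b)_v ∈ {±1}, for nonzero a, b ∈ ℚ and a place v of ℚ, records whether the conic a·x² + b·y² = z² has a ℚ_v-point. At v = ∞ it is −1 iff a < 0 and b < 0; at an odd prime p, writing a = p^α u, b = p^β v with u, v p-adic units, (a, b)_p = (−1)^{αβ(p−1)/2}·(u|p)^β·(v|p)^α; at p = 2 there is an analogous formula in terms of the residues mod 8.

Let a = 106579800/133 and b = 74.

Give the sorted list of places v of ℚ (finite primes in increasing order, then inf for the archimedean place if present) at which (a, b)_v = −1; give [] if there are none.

(a, b) ≡ (194446, 74) mod (ℚ^×)²; places V = {2, 3, 5, 7, 17, 19, 37, 43, ∞}.
(a,b)_2: α=3, β=1; u≡7, v≡5 (mod 8); ε(u)ε(v)=1·0, αω(v)=3·1, βω(u)=1·0; sum ≡ 1  ⇒  -1.
(a,b)_43: α=1, u≡20; β=0, v≡31 (mod 43); (20|43)=-1, (31|43)=+1; sign (−1)^0·-1^0·+1^1 = +1.
(a,b)_37: α=0, u≡12; β=1, v≡2 (mod 37); (12|37)=+1, (2|37)=-1; sign (−1)^0·+1^1·-1^0 = +1.
(a,b)_∞: sgn(194446)=+, sgn(74)=+, so +1.
(a,b)_17: α=1, u≡10; β=0, v≡6 (mod 17); (10|17)=-1, (6|17)=-1; sign (−1)^0·-1^0·-1^1 = -1.
(a,b)_3: α=6, u≡1; β=0, v≡2 (mod 3); (1|3)=+1, (2|3)=-1; sign (−1)^0·+1^0·-1^6 = +1.
(a,b)_7: α=-1, u≡1; β=0, v≡4 (mod 7); (1|7)=+1, (4|7)=+1; sign (−1)^0·+1^0·+1^-1 = +1.
(a,b)_5: α=2, u≡4; β=0, v≡4 (mod 5); (4|5)=+1, (4|5)=+1; sign (−1)^0·+1^0·+1^2 = +1.
(a,b)_19: α=-1, u≡14; β=0, v≡17 (mod 19); (14|19)=-1, (17|19)=+1; sign (−1)^0·-1^0·+1^-1 = +1.
|Ram(194446, 74)| = 2, even; anisotropic at {2, 17}.

[2, 17]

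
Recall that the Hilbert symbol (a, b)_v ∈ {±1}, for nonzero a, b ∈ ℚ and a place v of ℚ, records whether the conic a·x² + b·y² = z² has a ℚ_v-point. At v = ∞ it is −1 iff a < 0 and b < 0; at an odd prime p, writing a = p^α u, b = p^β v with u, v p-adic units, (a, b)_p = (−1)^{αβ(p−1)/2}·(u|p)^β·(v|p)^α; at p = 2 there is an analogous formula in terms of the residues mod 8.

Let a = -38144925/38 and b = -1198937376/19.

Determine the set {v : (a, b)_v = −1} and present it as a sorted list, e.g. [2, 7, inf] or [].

Mod squares: a ≡ -79534, b ≡ -104006. Check v ∈ {∞, 2, 3, 5, 7, 13, 17, 19, 23}.
v=19: a=19^-1·(≡13), b=19^-1·(≡16) mod 19; (13|19)=-1, (16|19)=+1; (−1)^{-1·-1·9}·(-1)^-1·(+1)^-1 = +1.
v=7: a=7^1·(≡5), b=7^1·(≡6) mod 7; (5|7)=-1, (6|7)=-1; (−1)^{1·1·3}·(-1)^1·(-1)^1 = -1.
v=3: a=3^6·(≡2), b=3^4·(≡1) mod 3; (2|3)=-1, (1|3)=+1; (−1)^{6·4·1}·(-1)^4·(+1)^6 = +1.
v=2: v_2(a)=-1, v_2(b)=5; units ≡ 1, 5 (mod 8); ε·ε+αω+βω = 0·0+-1·1+5·0 ≡ 1  ⇒  (a,b)_2 = -1.
v=13: a=13^1·(≡8), b=13^2·(≡5) mod 13; (8|13)=-1, (5|13)=-1; (−1)^{1·2·6}·(-1)^2·(-1)^1 = -1.
v=5: a=5^2·(≡1), b=5^0·(≡1) mod 5; (1|5)=+1, (1|5)=+1; (−1)^{2·0·2}·(+1)^0·(+1)^2 = +1.
v=∞: -79534 < 0 and -104006 < 0  ⇒  (a,b)_∞ = -1.
v=17: a=17^0·(≡8), b=17^1·(≡15) mod 17; (8|17)=+1, (15|17)=+1; (−1)^{0·1·8}·(+1)^1·(+1)^0 = +1.
v=23: a=23^1·(≡19), b=23^1·(≡13) mod 23; (19|23)=-1, (13|23)=+1; (−1)^{1·1·11}·(-1)^1·(+1)^1 = +1.
Ram(-79534, -104006) = {2, 7, 13, ∞}; no ℚ_2-point on the conic.

[2, 7, 13, inf]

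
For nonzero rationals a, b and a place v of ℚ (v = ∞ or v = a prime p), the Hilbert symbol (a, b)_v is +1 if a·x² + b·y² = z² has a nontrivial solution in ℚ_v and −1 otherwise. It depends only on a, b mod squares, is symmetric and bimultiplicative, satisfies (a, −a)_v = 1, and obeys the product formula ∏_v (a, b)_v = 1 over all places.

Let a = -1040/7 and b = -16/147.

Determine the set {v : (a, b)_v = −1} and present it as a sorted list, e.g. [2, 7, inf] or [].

[5, inf]

(a, b) ≡ (-455, -3) mod (ℚ^×)²; places V = {2, 3, 5, 7, 13, ∞}.
(a,b)_7: α=-1, u≡3; β=-2, v≡4 (mod 7); (3|7)=-1, (4|7)=+1; sign (−1)^0·-1^-2·+1^-1 = +1.
(a,b)_3: α=0, u≡1; β=-1, v≡2 (mod 3); (1|3)=+1, (2|3)=-1; sign (−1)^0·+1^-1·-1^0 = +1.
(a,b)_2: α=4, β=4; u≡1, v≡5 (mod 8); ε(u)ε(v)=0·0, αω(v)=4·1, βω(u)=4·0; sum ≡ 0  ⇒  +1.
(a,b)_13: α=1, u≡9; β=0, v≡9 (mod 13); (9|13)=+1, (9|13)=+1; sign (−1)^0·+1^0·+1^1 = +1.
(a,b)_5: α=1, u≡1; β=0, v≡2 (mod 5); (1|5)=+1, (2|5)=-1; sign (−1)^0·+1^0·-1^1 = -1.
(a,b)_∞: sgn(-455)=−, sgn(-3)=−, so -1.
|Ram(-455, -3)| = 2, even; anisotropic at {5, ∞}.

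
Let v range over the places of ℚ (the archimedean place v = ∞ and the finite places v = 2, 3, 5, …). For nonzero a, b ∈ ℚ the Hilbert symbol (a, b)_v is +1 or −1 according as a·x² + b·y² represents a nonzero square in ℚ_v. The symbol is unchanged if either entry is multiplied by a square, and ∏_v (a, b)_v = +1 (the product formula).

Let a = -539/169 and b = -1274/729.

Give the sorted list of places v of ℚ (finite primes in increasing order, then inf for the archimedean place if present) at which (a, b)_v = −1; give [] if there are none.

(a, b) ≡ (-11, -26) mod (ℚ^×)²; places V = {2, 3, 7, 11, 13, ∞}.
(a,b)_11: α=1, u≡7; β=0, v≡8 (mod 11); (7|11)=-1, (8|11)=-1; sign (−1)^0·-1^0·-1^1 = -1.
(a,b)_7: α=2, u≡3; β=2, v≡2 (mod 7); (3|7)=-1, (2|7)=+1; sign (−1)^0·-1^2·+1^2 = +1.
(a,b)_3: α=0, u≡1; β=-6, v≡1 (mod 3); (1|3)=+1, (1|3)=+1; sign (−1)^0·+1^-6·+1^0 = +1.
(a,b)_2: α=0, β=1; u≡5, v≡3 (mod 8); ε(u)ε(v)=0·1, αω(v)=0·1, βω(u)=1·1; sum ≡ 1  ⇒  -1.
(a,b)_∞: sgn(-11)=−, sgn(-26)=−, so -1.
(a,b)_13: α=-2, u≡7; β=1, v≡6 (mod 13); (7|13)=-1, (6|13)=-1; sign (−1)^0·-1^1·-1^-2 = -1.
|Ram(-11, -26)| = 4, even; anisotropic at {2, 11, 13, ∞}.

[2, 11, 13, inf]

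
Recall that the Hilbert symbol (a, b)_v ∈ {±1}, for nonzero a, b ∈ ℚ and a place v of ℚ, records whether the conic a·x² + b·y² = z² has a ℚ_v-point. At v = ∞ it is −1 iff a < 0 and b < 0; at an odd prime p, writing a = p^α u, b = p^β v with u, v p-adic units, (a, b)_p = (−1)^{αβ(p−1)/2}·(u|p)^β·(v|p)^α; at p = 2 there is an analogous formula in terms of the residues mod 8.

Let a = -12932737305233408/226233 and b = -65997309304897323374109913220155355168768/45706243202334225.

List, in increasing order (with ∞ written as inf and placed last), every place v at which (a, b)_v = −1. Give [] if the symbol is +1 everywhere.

[2, 17, 23, inf]

(a, b) ≡ (-87215586, -36482) mod (ℚ^×)²; places V = {2, 3, 5, 7, 13, 17, 19, 23, 29, 31, 37, ∞}.
(a,b)_23: α=1, u≡19; β=2, v≡19 (mod 23); (19|23)=-1, (19|23)=-1; sign (−1)^0·-1^2·-1^1 = -1.
(a,b)_19: α=-1, u≡9; β=-2, v≡17 (mod 19); (9|19)=+1, (17|19)=+1; sign (−1)^0·+1^-2·+1^-1 = +1.
(a,b)_2: α=11, β=29; u≡7, v≡7 (mod 8); ε(u)ε(v)=1·1, αω(v)=11·0, βω(u)=29·0; sum ≡ 1  ⇒  -1.
(a,b)_29: α=1, u≡17; β=3, v≡11 (mod 29); (17|29)=-1, (11|29)=-1; sign (−1)^0·-1^3·-1^1 = +1.
(a,b)_13: α=4, u≡3; β=10, v≡12 (mod 13); (3|13)=+1, (12|13)=+1; sign (−1)^0·+1^10·+1^4 = +1.
(a,b)_3: α=-5, u≡1; β=-16, v≡1 (mod 3); (1|3)=+1, (1|3)=+1; sign (−1)^0·+1^-16·+1^-5 = +1.
(a,b)_37: α=1, u≡13; β=3, v≡13 (mod 37); (13|37)=-1, (13|37)=-1; sign (−1)^0·-1^3·-1^1 = +1.
(a,b)_7: α=-2, u≡4; β=-6, v≡1 (mod 7); (4|7)=+1, (1|7)=+1; sign (−1)^0·+1^-6·+1^-2 = +1.
(a,b)_∞: sgn(-87215586)=−, sgn(-36482)=−, so -1.
(a,b)_5: α=0, u≡4; β=-2, v≡3 (mod 5); (4|5)=+1, (3|5)=-1; sign (−1)^0·+1^-2·-1^0 = +1.
(a,b)_31: α=1, u≡27; β=2, v≡1 (mod 31); (27|31)=-1, (1|31)=+1; sign (−1)^0·-1^2·+1^1 = +1.
(a,b)_17: α=2, u≡6; β=5, v≡16 (mod 17); (6|17)=-1, (16|17)=+1; sign (−1)^0·-1^5·+1^2 = -1.
Ram(-87215586, -36482) = {2, 17, 23, ∞}; no ℚ_2-point on the conic.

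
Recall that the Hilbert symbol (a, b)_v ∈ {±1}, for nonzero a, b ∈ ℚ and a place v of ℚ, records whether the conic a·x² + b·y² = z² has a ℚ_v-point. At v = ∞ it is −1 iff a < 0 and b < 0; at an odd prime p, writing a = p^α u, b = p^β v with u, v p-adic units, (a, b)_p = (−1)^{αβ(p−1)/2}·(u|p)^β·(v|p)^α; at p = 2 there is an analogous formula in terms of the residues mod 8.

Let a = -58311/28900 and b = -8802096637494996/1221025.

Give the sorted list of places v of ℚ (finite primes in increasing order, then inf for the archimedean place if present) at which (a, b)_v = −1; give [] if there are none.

Mod squares: a ≡ -6479, b ≡ -6061. Check v ∈ {∞, 2, 3, 5, 11, 13, 17, 19, 29, 31}.
v=17: a=17^-2·(≡9), b=17^-2·(≡13) mod 17; (9|17)=+1, (13|17)=+1; (−1)^{-2·-2·8}·(+1)^-2·(+1)^-2 = +1.
v=29: a=29^0·(≡15), b=29^1·(≡9) mod 29; (15|29)=-1, (9|29)=+1; (−1)^{0·1·14}·(-1)^1·(+1)^0 = -1.
v=31: a=31^1·(≡9), b=31^4·(≡12) mod 31; (9|31)=+1, (12|31)=-1; (−1)^{1·4·15}·(+1)^4·(-1)^1 = -1.
v=11: a=11^1·(≡4), b=11^3·(≡10) mod 11; (4|11)=+1, (10|11)=-1; (−1)^{1·3·5}·(+1)^3·(-1)^1 = +1.
v=13: a=13^0·(≡7), b=13^-2·(≡10) mod 13; (7|13)=-1, (10|13)=+1; (−1)^{0·-2·6}·(-1)^-2·(+1)^0 = +1.
v=2: v_2(a)=-2, v_2(b)=2; units ≡ 1, 3 (mod 8); ε·ε+αω+βω = 0·1+-2·1+2·0 ≡ 0  ⇒  (a,b)_2 = +1.
v=19: a=19^1·(≡9), b=19^3·(≡5) mod 19; (9|19)=+1, (5|19)=+1; (−1)^{1·3·9}·(+1)^3·(+1)^1 = -1.
v=5: a=5^-2·(≡4), b=5^-2·(≡4) mod 5; (4|5)=+1, (4|5)=+1; (−1)^{-2·-2·2}·(+1)^-2·(+1)^-2 = +1.
v=3: a=3^2·(≡1), b=3^2·(≡2) mod 3; (1|3)=+1, (2|3)=-1; (−1)^{2·2·1}·(+1)^2·(-1)^2 = +1.
v=∞: -6479 < 0 and -6061 < 0  ⇒  (a,b)_∞ = -1.
(-6479, -6061 / ℚ) ramifies at {19, 29, 31, ∞}: a division algebra.

[19, 29, 31, inf]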